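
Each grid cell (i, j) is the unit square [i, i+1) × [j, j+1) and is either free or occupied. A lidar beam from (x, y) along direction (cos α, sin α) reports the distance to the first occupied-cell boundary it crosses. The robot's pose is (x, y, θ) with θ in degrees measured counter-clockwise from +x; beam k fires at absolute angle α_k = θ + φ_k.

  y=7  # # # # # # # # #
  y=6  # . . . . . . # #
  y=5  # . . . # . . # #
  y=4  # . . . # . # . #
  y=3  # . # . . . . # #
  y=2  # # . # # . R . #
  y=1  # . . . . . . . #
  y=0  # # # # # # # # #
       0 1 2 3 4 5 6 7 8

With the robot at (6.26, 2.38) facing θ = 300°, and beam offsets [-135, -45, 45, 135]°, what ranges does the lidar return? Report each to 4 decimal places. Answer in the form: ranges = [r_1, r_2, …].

beam 1: φ=-135°, α=165°
  d=(-0.9659,0.2588)  start (6,2)  tX=0.2692 tY=2.3955  stride 1/|dx|=1.0353 1/|dy|=3.8637
    cross x-line → (5,2), t=0.2692
    cross x-line → (4,2), t=1.3044 (wall)
  → r_1 = 1.3044
beam 2: φ=-45°, α=255°
  d=(-0.2588,-0.9659)  start (6,2)  tX=1.0046 tY=0.3934  stride 1/|dx|=3.8637 1/|dy|=1.0353
    cross y-line → (6,1), t=0.3934
    cross x-line → (5,1), t=1.0046
    cross y-line → (5,0), t=1.4287 (wall)
  → r_2 = 1.4287
beam 3: φ=45°, α=345°
  d=(0.9659,-0.2588)  start (6,2)  tX=0.7661 tY=1.4682  stride 1/|dx|=1.0353 1/|dy|=3.8637
    cross x-line → (7,2), t=0.7661
    cross y-line → (7,1), t=1.4682
    cross x-line → (8,1), t=1.8014 (wall)
  → r_3 = 1.8014
beam 4: φ=135°, α=75°
  d=(0.2588,0.9659)  start (6,2)  tX=2.8591 tY=0.6419  stride 1/|dx|=3.8637 1/|dy|=1.0353
    cross y-line → (6,3), t=0.6419
    cross y-line → (6,4), t=1.6771 (wall)
  → r_4 = 1.6771

ranges = [1.3044, 1.4287, 1.8014, 1.6771]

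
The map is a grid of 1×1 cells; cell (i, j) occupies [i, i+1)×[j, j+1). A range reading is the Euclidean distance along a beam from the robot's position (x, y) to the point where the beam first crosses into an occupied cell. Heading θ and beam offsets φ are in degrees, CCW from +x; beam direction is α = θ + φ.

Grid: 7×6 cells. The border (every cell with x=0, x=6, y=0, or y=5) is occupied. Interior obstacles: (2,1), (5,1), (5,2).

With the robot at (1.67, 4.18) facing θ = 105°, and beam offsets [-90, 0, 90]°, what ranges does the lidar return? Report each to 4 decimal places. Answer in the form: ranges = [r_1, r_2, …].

ranges = [3.1682, 0.8489, 0.6936]

beam 1: φ=-90°, α=15°
  dir = (cos 15°, sin 15°) = (0.9659, 0.2588); from cell (1,4)
  next x-line at t=0.3416, next y-line at t=3.1682; Δt_x=1.0353, Δt_y=3.8637
    x: enter (2,4) at t=0.3416
    x: enter (3,4) at t=1.3769
    x: enter (4,4) at t=2.4122
    y: enter (4,5) at t=3.1682 ← occupied
  → r_1 = 3.1682
beam 2: φ=0°, α=105°
  dir = (cos 105°, sin 105°) = (-0.2588, 0.9659); from cell (1,4)
  next x-line at t=2.5887, next y-line at t=0.8489; Δt_x=3.8637, Δt_y=1.0353
    y: enter (1,5) at t=0.8489 ← occupied
  → r_2 = 0.8489
beam 3: φ=90°, α=195°
  dir = (cos 195°, sin 195°) = (-0.9659, -0.2588); from cell (1,4)
  next x-line at t=0.6936, next y-line at t=0.6955; Δt_x=1.0353, Δt_y=3.8637
    x: enter (0,4) at t=0.6936 ← occupied
  → r_3 = 0.6936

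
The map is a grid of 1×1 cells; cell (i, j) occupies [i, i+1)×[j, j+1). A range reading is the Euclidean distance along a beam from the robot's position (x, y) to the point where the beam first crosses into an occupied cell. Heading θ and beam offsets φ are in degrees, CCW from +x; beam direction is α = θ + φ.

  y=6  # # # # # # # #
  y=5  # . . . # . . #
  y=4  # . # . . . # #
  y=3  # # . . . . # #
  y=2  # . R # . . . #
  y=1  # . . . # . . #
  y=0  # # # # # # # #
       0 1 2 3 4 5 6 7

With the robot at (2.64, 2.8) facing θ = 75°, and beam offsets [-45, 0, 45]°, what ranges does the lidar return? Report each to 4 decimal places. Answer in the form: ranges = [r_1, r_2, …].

ranges = [3.8798, 1.2423, 1.2800]

beam 1: φ=-45°, α=30°
  direction (0.8660, 0.5000); cell (2,2); t to first gridline: x 0.4157, y 0.4000 (then +1.1547 / +2.0000)
    (2,3) via y @ 0.4000
    (3,3) via x @ 0.4157
    (4,3) via x @ 1.5704
    (4,4) via y @ 2.4000
    (5,4) via x @ 2.7251
    (6,4) via x @ 3.8798  # hit
  → r_1 = 3.8798
beam 2: φ=0°, α=75°
  direction (0.2588, 0.9659); cell (2,2); t to first gridline: x 1.3909, y 0.2071 (then +3.8637 / +1.0353)
    (2,3) via y @ 0.2071
    (2,4) via y @ 1.2423  # hit
  → r_2 = 1.2423
beam 3: φ=45°, α=120°
  direction (-0.5000, 0.8660); cell (2,2); t to first gridline: x 1.2800, y 0.2309 (then +2.0000 / +1.1547)
    (2,3) via y @ 0.2309
    (1,3) via x @ 1.2800  # hit
  → r_3 = 1.2800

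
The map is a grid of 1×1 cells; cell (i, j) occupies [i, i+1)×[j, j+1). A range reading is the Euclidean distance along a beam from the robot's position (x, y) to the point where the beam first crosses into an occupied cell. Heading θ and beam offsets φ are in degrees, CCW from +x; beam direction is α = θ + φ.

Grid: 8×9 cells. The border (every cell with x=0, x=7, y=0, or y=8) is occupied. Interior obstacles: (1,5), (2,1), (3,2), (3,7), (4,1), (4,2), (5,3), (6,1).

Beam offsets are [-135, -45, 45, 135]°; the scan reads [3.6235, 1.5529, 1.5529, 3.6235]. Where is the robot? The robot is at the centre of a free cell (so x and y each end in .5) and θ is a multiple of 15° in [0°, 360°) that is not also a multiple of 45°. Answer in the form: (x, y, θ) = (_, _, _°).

(x, y, θ) = (3.5, 5.5, 120°)

Candidates: 34 free-cell centres × 16 headings = 544 poses. Raycast each; keep the one whose scan matches to 4 dp.
  (4.5, 5.5, 210°): beam 1 = 2.5882 ≠ 3.6235 ✗
  (5.5, 2.5, 150°): beam 1 = 1.5529 ≠ 3.6235 ✗
  (5.5, 5.5, 60°): beam 1 = 1.5529 ≠ 3.6235 ✗
  …
  (3.5, 5.5, 120°): r_1=3.6235, r_2=1.5529, r_3=1.5529, r_4=3.6235 — all match ✓
No second candidate reproduces the full scan.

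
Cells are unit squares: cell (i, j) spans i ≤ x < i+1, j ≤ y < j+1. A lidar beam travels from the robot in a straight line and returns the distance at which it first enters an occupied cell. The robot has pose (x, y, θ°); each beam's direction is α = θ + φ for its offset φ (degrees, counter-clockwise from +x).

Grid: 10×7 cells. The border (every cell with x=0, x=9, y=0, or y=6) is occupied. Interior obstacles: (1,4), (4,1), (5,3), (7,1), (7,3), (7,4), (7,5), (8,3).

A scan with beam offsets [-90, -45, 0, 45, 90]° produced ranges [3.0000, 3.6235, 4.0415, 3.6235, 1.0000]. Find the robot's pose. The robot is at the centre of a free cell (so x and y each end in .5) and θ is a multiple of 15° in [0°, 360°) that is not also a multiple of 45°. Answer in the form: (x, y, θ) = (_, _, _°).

(x, y, θ) = (4.5, 4.5, 240°)

Candidates: 32 free-cell centres × 16 headings = 512 poses. Raycast each; keep the one whose scan matches to 4 dp.
  (5.5, 4.5, 285°): beam 1 = 4.6587 ≠ 3.0000 ✗
  (2.5, 1.5, 105°): beam 1 = 1.5529 ≠ 3.0000 ✗
  (1.5, 2.5, 150°): beam 1 = 4.0415 ≠ 3.0000 ✗
  (3.5, 4.5, 30°): beam 1 = 2.8868 ≠ 3.0000 ✗
  …
  (4.5, 4.5, 240°): r_1=3.0000, r_2=3.6235, r_3=4.0415, r_4=3.6235, r_5=1.0000 — all match ✓
No second candidate reproduces the full scan.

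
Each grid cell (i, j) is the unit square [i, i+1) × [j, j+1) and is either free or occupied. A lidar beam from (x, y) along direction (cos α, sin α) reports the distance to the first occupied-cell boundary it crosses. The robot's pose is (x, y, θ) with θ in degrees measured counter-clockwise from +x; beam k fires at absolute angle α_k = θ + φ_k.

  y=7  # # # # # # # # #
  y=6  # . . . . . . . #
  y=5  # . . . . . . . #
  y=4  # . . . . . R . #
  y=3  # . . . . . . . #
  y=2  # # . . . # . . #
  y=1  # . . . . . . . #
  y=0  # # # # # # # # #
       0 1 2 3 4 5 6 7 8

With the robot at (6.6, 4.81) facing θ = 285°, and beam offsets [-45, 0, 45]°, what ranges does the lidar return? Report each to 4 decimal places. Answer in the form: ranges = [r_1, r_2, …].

beam 1: φ=-45°, α=240°
  d=(-0.5000,-0.8660)  start (6,4)  tX=1.2000 tY=0.9353  stride 1/|dx|=2.0000 1/|dy|=1.1547
    cross y-line → (6,3), t=0.9353
    cross x-line → (5,3), t=1.2000
    cross y-line → (5,2), t=2.0900 (wall)
  → r_1 = 2.0900
beam 2: φ=0°, α=285°
  d=(0.2588,-0.9659)  start (6,4)  tX=1.5455 tY=0.8386  stride 1/|dx|=3.8637 1/|dy|=1.0353
    cross y-line → (6,3), t=0.8386
    cross x-line → (7,3), t=1.5455
    cross y-line → (7,2), t=1.8738
    cross y-line → (7,1), t=2.9091
    cross y-line → (7,0), t=3.9444 (wall)
  → r_2 = 3.9444
beam 3: φ=45°, α=330°
  d=(0.8660,-0.5000)  start (6,4)  tX=0.4619 tY=1.6200  stride 1/|dx|=1.1547 1/|dy|=2.0000
    cross x-line → (7,4), t=0.4619
    cross x-line → (8,4), t=1.6166 (wall)
  → r_3 = 1.6166

ranges = [2.0900, 3.9444, 1.6166]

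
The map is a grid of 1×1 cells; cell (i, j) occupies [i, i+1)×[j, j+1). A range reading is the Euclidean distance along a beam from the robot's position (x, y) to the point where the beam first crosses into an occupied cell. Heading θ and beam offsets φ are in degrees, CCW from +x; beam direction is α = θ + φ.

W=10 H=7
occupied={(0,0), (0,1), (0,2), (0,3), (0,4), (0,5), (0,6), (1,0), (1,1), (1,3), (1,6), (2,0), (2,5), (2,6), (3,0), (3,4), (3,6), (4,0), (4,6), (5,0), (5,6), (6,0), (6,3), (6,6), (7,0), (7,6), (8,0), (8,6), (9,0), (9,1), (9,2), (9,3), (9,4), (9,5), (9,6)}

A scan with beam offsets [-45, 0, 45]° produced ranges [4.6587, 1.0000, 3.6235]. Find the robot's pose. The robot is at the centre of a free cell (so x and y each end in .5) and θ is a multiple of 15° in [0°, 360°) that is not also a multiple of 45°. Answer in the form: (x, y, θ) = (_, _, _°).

(x, y, θ) = (7.5, 4.5, 210°)

Candidates: 35 free-cell centres × 16 headings = 560 poses. Raycast each; keep the one whose scan matches to 4 dp.
  (4.5, 4.5, 255°): beam 1 = 0.5774 ≠ 4.6587 ✗
  (7.5, 5.5, 210°): beam 1 = 1.9319 ≠ 4.6587 ✗
  (7.5, 4.5, 330°): beam 1 = 3.6235 ≠ 4.6587 ✗
  (1.5, 5.5, 255°): beam 1 = 0.5774 ≠ 4.6587 ✗
  (5.5, 4.5, 60°): beam 1 = 3.6235 ≠ 4.6587 ✗
  …
  (7.5, 4.5, 210°): r_1=4.6587, r_2=1.0000, r_3=3.6235 — all match ✓
Only this pose fits every beam.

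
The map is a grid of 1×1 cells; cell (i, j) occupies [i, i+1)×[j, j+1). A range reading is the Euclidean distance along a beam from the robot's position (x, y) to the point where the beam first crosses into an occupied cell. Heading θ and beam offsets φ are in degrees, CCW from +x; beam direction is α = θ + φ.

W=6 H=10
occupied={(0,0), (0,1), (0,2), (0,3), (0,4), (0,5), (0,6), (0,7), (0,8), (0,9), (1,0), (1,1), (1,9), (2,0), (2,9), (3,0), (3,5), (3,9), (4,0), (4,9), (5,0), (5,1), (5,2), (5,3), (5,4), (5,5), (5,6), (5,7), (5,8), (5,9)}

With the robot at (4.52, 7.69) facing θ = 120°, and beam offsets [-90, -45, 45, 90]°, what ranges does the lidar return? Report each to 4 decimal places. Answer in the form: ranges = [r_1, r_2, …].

ranges = [0.5543, 1.3562, 3.6442, 4.0645]

beam 1: φ=-90°, α=30°
  cosα=0.8660 sinα=0.5000 | (4,7) | tMaxX 0.5543 tMaxY 0.6200 | tΔX 1.1547 tΔY 2.0000
    t=0.5543 [x] (5,7) — stop
  → r_1 = 0.5543
beam 2: φ=-45°, α=75°
  cosα=0.2588 sinα=0.9659 | (4,7) | tMaxX 1.8546 tMaxY 0.3209 | tΔX 3.8637 tΔY 1.0353
    t=0.3209 [y] (4,8)
    t=1.3562 [y] (4,9) — stop
  → r_2 = 1.3562
beam 3: φ=45°, α=165°
  cosα=-0.9659 sinα=0.2588 | (4,7) | tMaxX 0.5383 tMaxY 1.1977 | tΔX 1.0353 tΔY 3.8637
    t=0.5383 [x] (3,7)
    t=1.1977 [y] (3,8)
    t=1.5736 [x] (2,8)
    t=2.6089 [x] (1,8)
    t=3.6442 [x] (0,8) — stop
  → r_3 = 3.6442
beam 4: φ=90°, α=210°
  cosα=-0.8660 sinα=-0.5000 | (4,7) | tMaxX 0.6004 tMaxY 1.3800 | tΔX 1.1547 tΔY 2.0000
    t=0.6004 [x] (3,7)
    t=1.3800 [y] (3,6)
    t=1.7551 [x] (2,6)
    t=2.9098 [x] (1,6)
    t=3.3800 [y] (1,5)
    t=4.0645 [x] (0,5) — stop
  → r_4 = 4.0645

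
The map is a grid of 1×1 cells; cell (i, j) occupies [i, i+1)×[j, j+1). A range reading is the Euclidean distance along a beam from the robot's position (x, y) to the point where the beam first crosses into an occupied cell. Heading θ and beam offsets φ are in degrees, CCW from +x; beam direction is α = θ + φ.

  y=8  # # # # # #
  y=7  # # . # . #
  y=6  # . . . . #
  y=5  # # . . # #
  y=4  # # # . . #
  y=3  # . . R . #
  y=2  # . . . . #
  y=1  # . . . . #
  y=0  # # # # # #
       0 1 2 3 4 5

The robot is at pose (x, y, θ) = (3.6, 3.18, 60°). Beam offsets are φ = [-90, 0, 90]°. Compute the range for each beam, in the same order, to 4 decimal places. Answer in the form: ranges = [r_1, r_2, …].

ranges = [1.6166, 2.1016, 1.6400]

beam 1: φ=-90°, α=330°
  d=(0.8660,-0.5000)  start (3,3)  tX=0.4619 tY=0.3600  stride 1/|dx|=1.1547 1/|dy|=2.0000
    cross y-line → (3,2), t=0.3600
    cross x-line → (4,2), t=0.4619
    cross x-line → (5,2), t=1.6166 (wall)
  → r_1 = 1.6166
beam 2: φ=0°, α=60°
  d=(0.5000,0.8660)  start (3,3)  tX=0.8000 tY=0.9469  stride 1/|dx|=2.0000 1/|dy|=1.1547
    cross x-line → (4,3), t=0.8000
    cross y-line → (4,4), t=0.9469
    cross y-line → (4,5), t=2.1016 (wall)
  → r_2 = 2.1016
beam 3: φ=90°, α=150°
  d=(-0.8660,0.5000)  start (3,3)  tX=0.6928 tY=1.6400  stride 1/|dx|=1.1547 1/|dy|=2.0000
    cross x-line → (2,3), t=0.6928
    cross y-line → (2,4), t=1.6400 (wall)
  → r_3 = 1.6400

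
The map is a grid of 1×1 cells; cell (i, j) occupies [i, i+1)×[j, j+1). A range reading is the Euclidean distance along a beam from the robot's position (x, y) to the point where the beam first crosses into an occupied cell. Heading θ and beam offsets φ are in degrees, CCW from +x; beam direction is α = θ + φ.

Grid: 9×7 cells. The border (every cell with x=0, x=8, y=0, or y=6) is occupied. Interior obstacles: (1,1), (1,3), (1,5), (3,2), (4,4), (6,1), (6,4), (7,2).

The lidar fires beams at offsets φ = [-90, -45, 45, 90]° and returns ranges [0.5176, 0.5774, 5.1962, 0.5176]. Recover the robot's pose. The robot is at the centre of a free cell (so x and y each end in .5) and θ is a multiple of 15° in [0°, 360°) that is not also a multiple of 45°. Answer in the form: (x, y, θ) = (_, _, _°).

(x, y, θ) = (3.5, 1.5, 345°)

Enumerate (i+0.5, j+0.5, θ) over the 27 free cells and 16 admissible headings. For each, cast all 4 beams and compare to the given ranges.
  (7.5, 1.5, 60°): beam 1 = 0.5774 ≠ 0.5176 ✗
  (6.5, 5.5, 300°): beam 1 = 1.7321 ≠ 0.5176 ✗
  (7.5, 1.5, 195°): beam 3 = 0.5774 ≠ 5.1962 ✗
  (7.5, 5.5, 255°): beam 1 = 1.9319 ≠ 0.5176 ✗
  …
  (3.5, 1.5, 345°): r_1=0.5176, r_2=0.5774, r_3=5.1962, r_4=0.5176 — all match ✓
Unique over the lattice → pose = (3.5, 1.5, 345°).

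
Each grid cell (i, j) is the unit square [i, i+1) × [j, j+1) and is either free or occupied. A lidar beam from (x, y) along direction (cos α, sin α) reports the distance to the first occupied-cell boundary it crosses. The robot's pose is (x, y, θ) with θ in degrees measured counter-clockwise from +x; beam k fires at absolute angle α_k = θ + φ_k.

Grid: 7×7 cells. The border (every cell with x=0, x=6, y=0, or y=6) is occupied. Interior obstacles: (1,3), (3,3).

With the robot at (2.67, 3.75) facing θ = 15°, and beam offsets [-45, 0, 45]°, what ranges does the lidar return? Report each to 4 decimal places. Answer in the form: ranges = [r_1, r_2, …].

beam 1: φ=-45°, α=330°
  d=(0.8660,-0.5000)  start (2,3)  tX=0.3811 tY=1.5000  stride 1/|dx|=1.1547 1/|dy|=2.0000
    cross x-line → (3,3), t=0.3811 (wall)
  → r_1 = 0.3811
beam 2: φ=0°, α=15°
  d=(0.9659,0.2588)  start (2,3)  tX=0.3416 tY=0.9659  stride 1/|dx|=1.0353 1/|dy|=3.8637
    cross x-line → (3,3), t=0.3416 (wall)
  → r_2 = 0.3416
beam 3: φ=45°, α=60°
  d=(0.5000,0.8660)  start (2,3)  tX=0.6600 tY=0.2887  stride 1/|dx|=2.0000 1/|dy|=1.1547
    cross y-line → (2,4), t=0.2887
    cross x-line → (3,4), t=0.6600
    cross y-line → (3,5), t=1.4434
    cross y-line → (3,6), t=2.5981 (wall)
  → r_3 = 2.5981

ranges = [0.3811, 0.3416, 2.5981]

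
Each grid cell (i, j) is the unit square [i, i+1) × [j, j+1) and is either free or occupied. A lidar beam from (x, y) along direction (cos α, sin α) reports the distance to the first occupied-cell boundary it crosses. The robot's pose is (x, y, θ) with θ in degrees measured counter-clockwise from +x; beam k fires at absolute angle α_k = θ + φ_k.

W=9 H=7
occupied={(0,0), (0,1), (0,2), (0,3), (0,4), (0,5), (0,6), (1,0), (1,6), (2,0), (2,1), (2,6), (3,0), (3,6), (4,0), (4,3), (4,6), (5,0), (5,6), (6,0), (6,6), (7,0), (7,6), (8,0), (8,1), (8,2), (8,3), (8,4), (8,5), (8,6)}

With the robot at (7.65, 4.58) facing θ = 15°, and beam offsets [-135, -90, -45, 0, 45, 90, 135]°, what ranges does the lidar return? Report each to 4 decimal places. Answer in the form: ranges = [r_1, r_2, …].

ranges = [4.1338, 1.3523, 0.4041, 0.3623, 0.7000, 1.4701, 2.8400]

beam 1: φ=-135°, α=240°
  dir = (cos 240°, sin 240°) = (-0.5000, -0.8660); from cell (7,4)
  next x-line at t=1.3000, next y-line at t=0.6697; Δt_x=2.0000, Δt_y=1.1547
    y: enter (7,3) at t=0.6697
    x: enter (6,3) at t=1.3000
    y: enter (6,2) at t=1.8244
    y: enter (6,1) at t=2.9791
    x: enter (5,1) at t=3.3000
    y: enter (5,0) at t=4.1338 ← occupied
  → r_1 = 4.1338
beam 2: φ=-90°, α=285°
  dir = (cos 285°, sin 285°) = (0.2588, -0.9659); from cell (7,4)
  next x-line at t=1.3523, next y-line at t=0.6005; Δt_x=3.8637, Δt_y=1.0353
    y: enter (7,3) at t=0.6005
    x: enter (8,3) at t=1.3523 ← occupied
  → r_2 = 1.3523
beam 3: φ=-45°, α=330°
  dir = (cos 330°, sin 330°) = (0.8660, -0.5000); from cell (7,4)
  next x-line at t=0.4041, next y-line at t=1.1600; Δt_x=1.1547, Δt_y=2.0000
    x: enter (8,4) at t=0.4041 ← occupied
  → r_3 = 0.4041
beam 4: φ=0°, α=15°
  dir = (cos 15°, sin 15°) = (0.9659, 0.2588); from cell (7,4)
  next x-line at t=0.3623, next y-line at t=1.6228; Δt_x=1.0353, Δt_y=3.8637
    x: enter (8,4) at t=0.3623 ← occupied
  → r_4 = 0.3623
beam 5: φ=45°, α=60°
  dir = (cos 60°, sin 60°) = (0.5000, 0.8660); from cell (7,4)
  next x-line at t=0.7000, next y-line at t=0.4850; Δt_x=2.0000, Δt_y=1.1547
    y: enter (7,5) at t=0.4850
    x: enter (8,5) at t=0.7000 ← occupied
  → r_5 = 0.7000
beam 6: φ=90°, α=105°
  dir = (cos 105°, sin 105°) = (-0.2588, 0.9659); from cell (7,4)
  next x-line at t=2.5114, next y-line at t=0.4348; Δt_x=3.8637, Δt_y=1.0353
    y: enter (7,5) at t=0.4348
    y: enter (7,6) at t=1.4701 ← occupied
  → r_6 = 1.4701
beam 7: φ=135°, α=150°
  dir = (cos 150°, sin 150°) = (-0.8660, 0.5000); from cell (7,4)
  next x-line at t=0.7506, next y-line at t=0.8400; Δt_x=1.1547, Δt_y=2.0000
    x: enter (6,4) at t=0.7506
    y: enter (6,5) at t=0.8400
    x: enter (5,5) at t=1.9053
    y: enter (5,6) at t=2.8400 ← occupied
  → r_7 = 2.8400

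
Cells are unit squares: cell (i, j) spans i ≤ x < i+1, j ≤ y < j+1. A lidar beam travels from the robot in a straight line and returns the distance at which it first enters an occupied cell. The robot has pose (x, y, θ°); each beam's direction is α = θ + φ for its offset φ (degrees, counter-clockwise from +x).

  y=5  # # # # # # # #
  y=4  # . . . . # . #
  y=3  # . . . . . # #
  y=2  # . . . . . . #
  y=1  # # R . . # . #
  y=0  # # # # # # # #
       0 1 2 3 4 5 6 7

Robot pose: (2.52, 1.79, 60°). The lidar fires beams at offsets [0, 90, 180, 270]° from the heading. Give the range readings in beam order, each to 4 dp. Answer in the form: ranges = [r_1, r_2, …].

ranges = [3.7066, 1.7551, 0.9122, 1.5800]

beam 1: φ=0°, α=60°
  d=(0.5000,0.8660)  start (2,1)  tX=0.9600 tY=0.2425  stride 1/|dx|=2.0000 1/|dy|=1.1547
    cross y-line → (2,2), t=0.2425
    cross x-line → (3,2), t=0.9600
    cross y-line → (3,3), t=1.3972
    cross y-line → (3,4), t=2.5519
    cross x-line → (4,4), t=2.9600
    cross y-line → (4,5), t=3.7066 (wall)
  → r_1 = 3.7066
beam 2: φ=90°, α=150°
  d=(-0.8660,0.5000)  start (2,1)  tX=0.6004 tY=0.4200  stride 1/|dx|=1.1547 1/|dy|=2.0000
    cross y-line → (2,2), t=0.4200
    cross x-line → (1,2), t=0.6004
    cross x-line → (0,2), t=1.7551 (wall)
  → r_2 = 1.7551
beam 3: φ=180°, α=240°
  d=(-0.5000,-0.8660)  start (2,1)  tX=1.0400 tY=0.9122  stride 1/|dx|=2.0000 1/|dy|=1.1547
    cross y-line → (2,0), t=0.9122 (wall)
  → r_3 = 0.9122
beam 4: φ=270°, α=330°
  d=(0.8660,-0.5000)  start (2,1)  tX=0.5543 tY=1.5800  stride 1/|dx|=1.1547 1/|dy|=2.0000
    cross x-line → (3,1), t=0.5543
    cross y-line → (3,0), t=1.5800 (wall)
  → r_4 = 1.5800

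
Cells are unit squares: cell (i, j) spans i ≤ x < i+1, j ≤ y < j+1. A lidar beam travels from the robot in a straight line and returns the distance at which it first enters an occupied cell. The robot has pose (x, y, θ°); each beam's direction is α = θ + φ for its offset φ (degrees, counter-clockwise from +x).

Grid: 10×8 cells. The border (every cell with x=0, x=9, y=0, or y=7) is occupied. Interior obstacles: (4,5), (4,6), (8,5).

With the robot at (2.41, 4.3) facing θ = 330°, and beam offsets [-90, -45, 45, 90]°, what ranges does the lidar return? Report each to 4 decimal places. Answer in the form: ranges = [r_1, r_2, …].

beam 1: φ=-90°, α=240°
  direction (-0.5000, -0.8660); cell (2,4); t to first gridline: x 0.8200, y 0.3464 (then +2.0000 / +1.1547)
    (2,3) via y @ 0.3464
    (1,3) via x @ 0.8200
    (1,2) via y @ 1.5011
    (1,1) via y @ 2.6558
    (0,1) via x @ 2.8200  # hit
  → r_1 = 2.8200
beam 2: φ=-45°, α=285°
  direction (0.2588, -0.9659); cell (2,4); t to first gridline: x 2.2796, y 0.3106 (then +3.8637 / +1.0353)
    (2,3) via y @ 0.3106
    (2,2) via y @ 1.3459
    (3,2) via x @ 2.2796
    (3,1) via y @ 2.3811
    (3,0) via y @ 3.4164  # hit
  → r_2 = 3.4164
beam 3: φ=45°, α=15°
  direction (0.9659, 0.2588); cell (2,4); t to first gridline: x 0.6108, y 2.7046 (then +1.0353 / +3.8637)
    (3,4) via x @ 0.6108
    (4,4) via x @ 1.6461
    (5,4) via x @ 2.6814
    (5,5) via y @ 2.7046
    (6,5) via x @ 3.7166
    (7,5) via x @ 4.7519
    (8,5) via x @ 5.7872  # hit
  → r_3 = 5.7872
beam 4: φ=90°, α=60°
  direction (0.5000, 0.8660); cell (2,4); t to first gridline: x 1.1800, y 0.8083 (then +2.0000 / +1.1547)
    (2,5) via y @ 0.8083
    (3,5) via x @ 1.1800
    (3,6) via y @ 1.9630
    (3,7) via y @ 3.1177  # hit
  → r_4 = 3.1177

ranges = [2.8200, 3.4164, 5.7872, 3.1177]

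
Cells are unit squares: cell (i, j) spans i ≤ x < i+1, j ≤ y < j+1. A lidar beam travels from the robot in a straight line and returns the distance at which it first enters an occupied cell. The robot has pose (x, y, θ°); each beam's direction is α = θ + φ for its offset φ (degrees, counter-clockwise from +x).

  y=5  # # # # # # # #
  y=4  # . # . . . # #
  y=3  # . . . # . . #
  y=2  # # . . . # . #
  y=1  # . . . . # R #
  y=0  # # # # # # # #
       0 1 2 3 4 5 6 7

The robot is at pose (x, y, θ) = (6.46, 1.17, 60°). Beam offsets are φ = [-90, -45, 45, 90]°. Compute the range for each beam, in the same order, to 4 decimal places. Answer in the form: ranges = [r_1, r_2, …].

ranges = [0.3400, 0.5590, 1.7773, 0.5312]

beam 1: φ=-90°, α=330°
  direction (0.8660, -0.5000); cell (6,1); t to first gridline: x 0.6235, y 0.3400 (then +1.1547 / +2.0000)
    (6,0) via y @ 0.3400  # hit
  → r_1 = 0.3400
beam 2: φ=-45°, α=15°
  direction (0.9659, 0.2588); cell (6,1); t to first gridline: x 0.5590, y 3.2069 (then +1.0353 / +3.8637)
    (7,1) via x @ 0.5590  # hit
  → r_2 = 0.5590
beam 3: φ=45°, α=105°
  direction (-0.2588, 0.9659); cell (6,1); t to first gridline: x 1.7773, y 0.8593 (then +3.8637 / +1.0353)
    (6,2) via y @ 0.8593
    (5,2) via x @ 1.7773  # hit
  → r_3 = 1.7773
beam 4: φ=90°, α=150°
  direction (-0.8660, 0.5000); cell (6,1); t to first gridline: x 0.5312, y 1.6600 (then +1.1547 / +2.0000)
    (5,1) via x @ 0.5312  # hit
  → r_4 = 0.5312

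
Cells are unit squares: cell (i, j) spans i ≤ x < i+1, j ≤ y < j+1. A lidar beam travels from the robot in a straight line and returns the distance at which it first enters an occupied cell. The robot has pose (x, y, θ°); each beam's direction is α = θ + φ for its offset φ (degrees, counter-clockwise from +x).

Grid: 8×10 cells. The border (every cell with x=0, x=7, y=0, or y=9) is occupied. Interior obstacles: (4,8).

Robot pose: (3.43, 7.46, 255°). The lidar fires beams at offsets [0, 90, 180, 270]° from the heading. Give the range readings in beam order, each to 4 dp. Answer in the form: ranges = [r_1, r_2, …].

ranges = [6.6879, 3.6959, 1.5943, 2.5157]

beam 1: φ=0°, α=255°
  cosα=-0.2588 sinα=-0.9659 | (3,7) | tMaxX 1.6614 tMaxY 0.4762 | tΔX 3.8637 tΔY 1.0353
    t=0.4762 [y] (3,6)
    t=1.5115 [y] (3,5)
    t=1.6614 [x] (2,5)
    t=2.5468 [y] (2,4)
    t=3.5821 [y] (2,3)
    t=4.6173 [y] (2,2)
    t=5.5251 [x] (1,2)
    t=5.6526 [y] (1,1)
    t=6.6879 [y] (1,0) — stop
  → r_1 = 6.6879
beam 2: φ=90°, α=345°
  cosα=0.9659 sinα=-0.2588 | (3,7) | tMaxX 0.5901 tMaxY 1.7773 | tΔX 1.0353 tΔY 3.8637
    t=0.5901 [x] (4,7)
    t=1.6254 [x] (5,7)
    t=1.7773 [y] (5,6)
    t=2.6607 [x] (6,6)
    t=3.6959 [x] (7,6) — stop
  → r_2 = 3.6959
beam 3: φ=180°, α=75°
  cosα=0.2588 sinα=0.9659 | (3,7) | tMaxX 2.2023 tMaxY 0.5590 | tΔX 3.8637 tΔY 1.0353
    t=0.5590 [y] (3,8)
    t=1.5943 [y] (3,9) — stop
  → r_3 = 1.5943
beam 4: φ=270°, α=165°
  cosα=-0.9659 sinα=0.2588 | (3,7) | tMaxX 0.4452 tMaxY 2.0864 | tΔX 1.0353 tΔY 3.8637
    t=0.4452 [x] (2,7)
    t=1.4804 [x] (1,7)
    t=2.0864 [y] (1,8)
    t=2.5157 [x] (0,8) — stop
  → r_4 = 2.5157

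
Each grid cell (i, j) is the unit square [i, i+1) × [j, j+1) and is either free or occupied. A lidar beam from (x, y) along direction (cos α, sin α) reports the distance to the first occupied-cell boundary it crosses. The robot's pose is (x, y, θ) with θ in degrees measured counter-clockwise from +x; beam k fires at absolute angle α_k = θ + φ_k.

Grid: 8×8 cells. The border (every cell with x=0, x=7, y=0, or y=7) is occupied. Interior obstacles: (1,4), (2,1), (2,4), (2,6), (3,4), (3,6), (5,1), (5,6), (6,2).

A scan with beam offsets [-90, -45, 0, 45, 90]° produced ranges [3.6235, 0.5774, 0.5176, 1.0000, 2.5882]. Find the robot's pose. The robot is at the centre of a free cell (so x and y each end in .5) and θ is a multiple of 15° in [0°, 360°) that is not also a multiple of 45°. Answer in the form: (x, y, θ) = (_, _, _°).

The pose lattice has 27·16 = 432 candidates. Test each by forward raycasting.
  (1.5, 1.5, 285°): beam 1 = 0.5176 ≠ 3.6235 ✗
  (1.5, 2.5, 210°): beam 1 = 1.0000 ≠ 3.6235 ✗
  (2.5, 5.5, 345°): beam 1 = 0.5176 ≠ 3.6235 ✗
  …
  (3.5, 3.5, 105°): r_1=3.6235, r_2=0.5774, r_3=0.5176, r_4=1.0000, r_5=2.5882 — all match ✓
Unique over the lattice → pose = (3.5, 3.5, 105°).

(x, y, θ) = (3.5, 3.5, 105°)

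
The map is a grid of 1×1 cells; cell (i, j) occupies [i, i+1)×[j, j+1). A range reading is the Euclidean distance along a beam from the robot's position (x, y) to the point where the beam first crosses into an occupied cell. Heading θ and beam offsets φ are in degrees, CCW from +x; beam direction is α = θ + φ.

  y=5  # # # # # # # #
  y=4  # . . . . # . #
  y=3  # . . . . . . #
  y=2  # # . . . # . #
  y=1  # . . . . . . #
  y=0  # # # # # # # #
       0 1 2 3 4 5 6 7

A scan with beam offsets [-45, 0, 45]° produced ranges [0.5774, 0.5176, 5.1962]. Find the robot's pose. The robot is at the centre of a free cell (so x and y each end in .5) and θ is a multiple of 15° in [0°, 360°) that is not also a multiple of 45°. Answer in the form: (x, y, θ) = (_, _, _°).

(x, y, θ) = (5.5, 1.5, 105°)

Candidates: 21 free-cell centres × 16 headings = 336 poses. Raycast each; keep the one whose scan matches to 4 dp.
  (4.5, 1.5, 75°): beam 1 = 1.0000 ≠ 0.5774 ✗
  (6.5, 3.5, 165°): beam 1 = 1.0000 ≠ 0.5774 ✗
  (5.5, 1.5, 285°): beam 3 = 1.0000 ≠ 5.1962 ✗
  (3.5, 2.5, 75°): beam 1 = 4.0415 ≠ 0.5774 ✗
  (3.5, 1.5, 285°): beam 3 = 1.0000 ≠ 5.1962 ✗
  …
  (5.5, 1.5, 105°): r_1=0.5774, r_2=0.5176, r_3=5.1962 — all match ✓
No second candidate reproduces the full scan.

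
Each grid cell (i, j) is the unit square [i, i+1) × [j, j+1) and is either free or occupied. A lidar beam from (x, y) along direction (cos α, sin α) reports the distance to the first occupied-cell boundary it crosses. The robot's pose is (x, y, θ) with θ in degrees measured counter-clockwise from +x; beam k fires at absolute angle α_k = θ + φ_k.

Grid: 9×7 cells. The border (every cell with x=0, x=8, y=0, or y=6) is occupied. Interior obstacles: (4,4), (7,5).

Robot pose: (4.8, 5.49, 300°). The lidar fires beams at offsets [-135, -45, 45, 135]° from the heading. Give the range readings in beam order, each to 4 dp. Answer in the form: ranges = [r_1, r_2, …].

ranges = [1.9705, 0.5073, 3.3129, 0.5280]

beam 1: φ=-135°, α=165°
  d=(-0.9659,0.2588)  start (4,5)  tX=0.8282 tY=1.9705  stride 1/|dx|=1.0353 1/|dy|=3.8637
    cross x-line → (3,5), t=0.8282
    cross x-line → (2,5), t=1.8635
    cross y-line → (2,6), t=1.9705 (wall)
  → r_1 = 1.9705
beam 2: φ=-45°, α=255°
  d=(-0.2588,-0.9659)  start (4,5)  tX=3.0910 tY=0.5073  stride 1/|dx|=3.8637 1/|dy|=1.0353
    cross y-line → (4,4), t=0.5073 (wall)
  → r_2 = 0.5073
beam 3: φ=45°, α=345°
  d=(0.9659,-0.2588)  start (4,5)  tX=0.2071 tY=1.8932  stride 1/|dx|=1.0353 1/|dy|=3.8637
    cross x-line → (5,5), t=0.2071
    cross x-line → (6,5), t=1.2423
    cross y-line → (6,4), t=1.8932
    cross x-line → (7,4), t=2.2776
    cross x-line → (8,4), t=3.3129 (wall)
  → r_3 = 3.3129
beam 4: φ=135°, α=75°
  d=(0.2588,0.9659)  start (4,5)  tX=0.7727 tY=0.5280  stride 1/|dx|=3.8637 1/|dy|=1.0353
    cross y-line → (4,6), t=0.5280 (wall)
  → r_4 = 0.5280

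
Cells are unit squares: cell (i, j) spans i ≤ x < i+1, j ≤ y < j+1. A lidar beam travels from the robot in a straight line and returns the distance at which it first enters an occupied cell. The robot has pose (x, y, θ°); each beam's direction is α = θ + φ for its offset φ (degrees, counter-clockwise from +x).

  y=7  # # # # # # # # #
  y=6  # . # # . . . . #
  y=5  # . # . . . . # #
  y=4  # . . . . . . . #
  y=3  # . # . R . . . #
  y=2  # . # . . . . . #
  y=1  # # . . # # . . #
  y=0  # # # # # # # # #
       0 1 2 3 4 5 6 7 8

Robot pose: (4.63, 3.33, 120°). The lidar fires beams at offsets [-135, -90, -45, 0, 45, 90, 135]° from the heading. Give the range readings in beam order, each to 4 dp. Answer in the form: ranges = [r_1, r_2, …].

beam 1: φ=-135°, α=345°
  direction (0.9659, -0.2588); cell (4,3); t to first gridline: x 0.3831, y 1.2750 (then +1.0353 / +3.8637)
    (5,3) via x @ 0.3831
    (5,2) via y @ 1.2750
    (6,2) via x @ 1.4183
    (7,2) via x @ 2.4536
    (8,2) via x @ 3.4889  # hit
  → r_1 = 3.4889
beam 2: φ=-90°, α=30°
  direction (0.8660, 0.5000); cell (4,3); t to first gridline: x 0.4272, y 1.3400 (then +1.1547 / +2.0000)
    (5,3) via x @ 0.4272
    (5,4) via y @ 1.3400
    (6,4) via x @ 1.5819
    (7,4) via x @ 2.7366
    (7,5) via y @ 3.3400  # hit
  → r_2 = 3.3400
beam 3: φ=-45°, α=75°
  direction (0.2588, 0.9659); cell (4,3); t to first gridline: x 1.4296, y 0.6936 (then +3.8637 / +1.0353)
    (4,4) via y @ 0.6936
    (5,4) via x @ 1.4296
    (5,5) via y @ 1.7289
    (5,6) via y @ 2.7642
    (5,7) via y @ 3.7995  # hit
  → r_3 = 3.7995
beam 4: φ=0°, α=120°
  direction (-0.5000, 0.8660); cell (4,3); t to first gridline: x 1.2600, y 0.7736 (then +2.0000 / +1.1547)
    (4,4) via y @ 0.7736
    (3,4) via x @ 1.2600
    (3,5) via y @ 1.9283
    (3,6) via y @ 3.0831  # hit
  → r_4 = 3.0831
beam 5: φ=45°, α=165°
  direction (-0.9659, 0.2588); cell (4,3); t to first gridline: x 0.6522, y 2.5887 (then +1.0353 / +3.8637)
    (3,3) via x @ 0.6522
    (2,3) via x @ 1.6875  # hit
  → r_5 = 1.6875
beam 6: φ=90°, α=210°
  direction (-0.8660, -0.5000); cell (4,3); t to first gridline: x 0.7275, y 0.6600 (then +1.1547 / +2.0000)
    (4,2) via y @ 0.6600
    (3,2) via x @ 0.7275
    (2,2) via x @ 1.8822  # hit
  → r_6 = 1.8822
beam 7: φ=135°, α=255°
  direction (-0.2588, -0.9659); cell (4,3); t to first gridline: x 2.4341, y 0.3416 (then +3.8637 / +1.0353)
    (4,2) via y @ 0.3416
    (4,1) via y @ 1.3769  # hit
  → r_7 = 1.3769

ranges = [3.4889, 3.3400, 3.7995, 3.0831, 1.6875, 1.8822, 1.3769]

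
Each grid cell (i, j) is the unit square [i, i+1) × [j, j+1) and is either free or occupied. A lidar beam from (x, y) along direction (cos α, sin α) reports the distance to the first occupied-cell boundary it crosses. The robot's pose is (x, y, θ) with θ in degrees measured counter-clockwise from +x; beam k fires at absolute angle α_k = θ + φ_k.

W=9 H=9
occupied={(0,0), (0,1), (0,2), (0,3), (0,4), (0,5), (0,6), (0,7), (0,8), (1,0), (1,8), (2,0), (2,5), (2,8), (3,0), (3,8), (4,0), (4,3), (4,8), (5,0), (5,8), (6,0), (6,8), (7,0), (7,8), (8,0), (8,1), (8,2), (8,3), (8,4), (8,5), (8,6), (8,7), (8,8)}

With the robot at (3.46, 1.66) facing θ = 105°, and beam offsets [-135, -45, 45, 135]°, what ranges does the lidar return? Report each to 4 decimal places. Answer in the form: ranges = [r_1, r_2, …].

ranges = [1.3200, 1.5473, 2.8406, 0.7621]

beam 1: φ=-135°, α=330°
  d=(0.8660,-0.5000)  start (3,1)  tX=0.6235 tY=1.3200  stride 1/|dx|=1.1547 1/|dy|=2.0000
    cross x-line → (4,1), t=0.6235
    cross y-line → (4,0), t=1.3200 (wall)
  → r_1 = 1.3200
beam 2: φ=-45°, α=60°
  d=(0.5000,0.8660)  start (3,1)  tX=1.0800 tY=0.3926  stride 1/|dx|=2.0000 1/|dy|=1.1547
    cross y-line → (3,2), t=0.3926
    cross x-line → (4,2), t=1.0800
    cross y-line → (4,3), t=1.5473 (wall)
  → r_2 = 1.5473
beam 3: φ=45°, α=150°
  d=(-0.8660,0.5000)  start (3,1)  tX=0.5312 tY=0.6800  stride 1/|dx|=1.1547 1/|dy|=2.0000
    cross x-line → (2,1), t=0.5312
    cross y-line → (2,2), t=0.6800
    cross x-line → (1,2), t=1.6859
    cross y-line → (1,3), t=2.6800
    cross x-line → (0,3), t=2.8406 (wall)
  → r_3 = 2.8406
beam 4: φ=135°, α=240°
  d=(-0.5000,-0.8660)  start (3,1)  tX=0.9200 tY=0.7621  stride 1/|dx|=2.0000 1/|dy|=1.1547
    cross y-line → (3,0), t=0.7621 (wall)
  → r_4 = 0.7621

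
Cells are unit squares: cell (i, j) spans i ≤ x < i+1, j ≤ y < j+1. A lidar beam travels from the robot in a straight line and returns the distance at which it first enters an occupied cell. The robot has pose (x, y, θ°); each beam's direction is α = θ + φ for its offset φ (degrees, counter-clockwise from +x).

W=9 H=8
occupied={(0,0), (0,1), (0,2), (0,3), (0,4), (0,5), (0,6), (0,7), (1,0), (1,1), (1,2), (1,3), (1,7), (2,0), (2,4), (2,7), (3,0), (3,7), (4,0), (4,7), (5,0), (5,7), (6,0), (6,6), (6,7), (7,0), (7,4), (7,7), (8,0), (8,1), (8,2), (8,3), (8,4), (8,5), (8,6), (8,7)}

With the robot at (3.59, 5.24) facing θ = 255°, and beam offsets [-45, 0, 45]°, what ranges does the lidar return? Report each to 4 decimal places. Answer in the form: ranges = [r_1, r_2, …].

beam 1: φ=-45°, α=210°
  cosα=-0.8660 sinα=-0.5000 | (3,5) | tMaxX 0.6813 tMaxY 0.4800 | tΔX 1.1547 tΔY 2.0000
    t=0.4800 [y] (3,4)
    t=0.6813 [x] (2,4) — stop
  → r_1 = 0.6813
beam 2: φ=0°, α=255°
  cosα=-0.2588 sinα=-0.9659 | (3,5) | tMaxX 2.2796 tMaxY 0.2485 | tΔX 3.8637 tΔY 1.0353
    t=0.2485 [y] (3,4)
    t=1.2837 [y] (3,3)
    t=2.2796 [x] (2,3)
    t=2.3190 [y] (2,2)
    t=3.3543 [y] (2,1)
    t=4.3896 [y] (2,0) — stop
  → r_2 = 4.3896
beam 3: φ=45°, α=300°
  cosα=0.5000 sinα=-0.8660 | (3,5) | tMaxX 0.8200 tMaxY 0.2771 | tΔX 2.0000 tΔY 1.1547
    t=0.2771 [y] (3,4)
    t=0.8200 [x] (4,4)
    t=1.4318 [y] (4,3)
    t=2.5865 [y] (4,2)
    t=2.8200 [x] (5,2)
    t=3.7412 [y] (5,1)
    t=4.8200 [x] (6,1)
    t=4.8959 [y] (6,0) — stop
  → r_3 = 4.8959

ranges = [0.6813, 4.3896, 4.8959]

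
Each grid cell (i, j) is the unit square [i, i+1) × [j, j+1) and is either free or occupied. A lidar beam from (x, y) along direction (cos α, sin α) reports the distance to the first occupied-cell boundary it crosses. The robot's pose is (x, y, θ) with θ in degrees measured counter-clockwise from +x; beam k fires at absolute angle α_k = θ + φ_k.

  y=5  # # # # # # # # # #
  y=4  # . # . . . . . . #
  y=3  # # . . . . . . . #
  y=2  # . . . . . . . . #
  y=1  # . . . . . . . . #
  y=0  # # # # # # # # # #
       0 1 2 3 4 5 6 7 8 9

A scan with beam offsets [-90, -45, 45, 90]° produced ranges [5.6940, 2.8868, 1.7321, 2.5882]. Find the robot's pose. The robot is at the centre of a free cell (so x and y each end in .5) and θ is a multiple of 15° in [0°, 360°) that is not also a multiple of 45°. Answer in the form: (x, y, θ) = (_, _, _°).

Enumerate (i+0.5, j+0.5, θ) over the 30 free cells and 16 admissible headings. For each, cast all 4 beams and compare to the given ranges.
  (1.5, 2.5, 300°): beam 1 = 0.5774 ≠ 5.6940 ✗
  (1.5, 2.5, 210°): beam 1 = 0.5774 ≠ 5.6940 ✗
  (6.5, 3.5, 300°): beam 1 = 5.0000 ≠ 5.6940 ✗
  (7.5, 4.5, 15°): beam 1 = 3.6235 ≠ 5.6940 ✗
  (5.5, 4.5, 255°): beam 1 = 1.9319 ≠ 5.6940 ✗
  …
  (3.5, 2.5, 105°): r_1=5.6940, r_2=2.8868, r_3=1.7321, r_4=2.5882 — all match ✓
No second candidate reproduces the full scan.

(x, y, θ) = (3.5, 2.5, 105°)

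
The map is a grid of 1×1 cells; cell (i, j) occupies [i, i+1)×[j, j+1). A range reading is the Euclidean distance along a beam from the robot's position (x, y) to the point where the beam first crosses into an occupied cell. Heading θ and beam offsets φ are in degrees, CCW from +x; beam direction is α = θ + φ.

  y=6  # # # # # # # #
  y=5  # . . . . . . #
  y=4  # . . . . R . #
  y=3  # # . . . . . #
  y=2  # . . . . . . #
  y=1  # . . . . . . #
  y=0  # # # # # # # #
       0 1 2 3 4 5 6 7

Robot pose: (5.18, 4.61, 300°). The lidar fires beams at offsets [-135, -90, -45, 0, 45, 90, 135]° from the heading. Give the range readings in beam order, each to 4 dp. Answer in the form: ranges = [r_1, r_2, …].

ranges = [4.3275, 4.8266, 3.7373, 3.6400, 1.8842, 2.1016, 1.4390]

beam 1: φ=-135°, α=165°
  dir = (cos 165°, sin 165°) = (-0.9659, 0.2588); from cell (5,4)
  next x-line at t=0.1863, next y-line at t=1.5068; Δt_x=1.0353, Δt_y=3.8637
    x: enter (4,4) at t=0.1863
    x: enter (3,4) at t=1.2216
    y: enter (3,5) at t=1.5068
    x: enter (2,5) at t=2.2569
    x: enter (1,5) at t=3.2922
    x: enter (0,5) at t=4.3275 ← occupied
  → r_1 = 4.3275
beam 2: φ=-90°, α=210°
  dir = (cos 210°, sin 210°) = (-0.8660, -0.5000); from cell (5,4)
  next x-line at t=0.2078, next y-line at t=1.2200; Δt_x=1.1547, Δt_y=2.0000
    x: enter (4,4) at t=0.2078
    y: enter (4,3) at t=1.2200
    x: enter (3,3) at t=1.3625
    x: enter (2,3) at t=2.5172
    y: enter (2,2) at t=3.2200
    x: enter (1,2) at t=3.6719
    x: enter (0,2) at t=4.8266 ← occupied
  → r_2 = 4.8266
beam 3: φ=-45°, α=255°
  dir = (cos 255°, sin 255°) = (-0.2588, -0.9659); from cell (5,4)
  next x-line at t=0.6955, next y-line at t=0.6315; Δt_x=3.8637, Δt_y=1.0353
    y: enter (5,3) at t=0.6315
    x: enter (4,3) at t=0.6955
    y: enter (4,2) at t=1.6668
    y: enter (4,1) at t=2.7021
    y: enter (4,0) at t=3.7373 ← occupied
  → r_3 = 3.7373
beam 4: φ=0°, α=300°
  dir = (cos 300°, sin 300°) = (0.5000, -0.8660); from cell (5,4)
  next x-line at t=1.6400, next y-line at t=0.7044; Δt_x=2.0000, Δt_y=1.1547
    y: enter (5,3) at t=0.7044
    x: enter (6,3) at t=1.6400
    y: enter (6,2) at t=1.8591
    y: enter (6,1) at t=3.0138
    x: enter (7,1) at t=3.6400 ← occupied
  → r_4 = 3.6400
beam 5: φ=45°, α=345°
  dir = (cos 345°, sin 345°) = (0.9659, -0.2588); from cell (5,4)
  next x-line at t=0.8489, next y-line at t=2.3569; Δt_x=1.0353, Δt_y=3.8637
    x: enter (6,4) at t=0.8489
    x: enter (7,4) at t=1.8842 ← occupied
  → r_5 = 1.8842
beam 6: φ=90°, α=30°
  dir = (cos 30°, sin 30°) = (0.8660, 0.5000); from cell (5,4)
  next x-line at t=0.9469, next y-line at t=0.7800; Δt_x=1.1547, Δt_y=2.0000
    y: enter (5,5) at t=0.7800
    x: enter (6,5) at t=0.9469
    x: enter (7,5) at t=2.1016 ← occupied
  → r_6 = 2.1016
beam 7: φ=135°, α=75°
  dir = (cos 75°, sin 75°) = (0.2588, 0.9659); from cell (5,4)
  next x-line at t=3.1682, next y-line at t=0.4038; Δt_x=3.8637, Δt_y=1.0353
    y: enter (5,5) at t=0.4038
    y: enter (5,6) at t=1.4390 ← occupied
  → r_7 = 1.4390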